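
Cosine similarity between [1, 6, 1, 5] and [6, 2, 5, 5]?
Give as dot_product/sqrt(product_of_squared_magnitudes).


dot = 48. |a|^2 = 63, |b|^2 = 90. cos = 48/sqrt(5670).

48/sqrt(5670)


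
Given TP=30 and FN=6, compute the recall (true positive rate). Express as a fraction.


Recall = TP / (TP + FN) = 30 / 36 = 5/6.

5/6


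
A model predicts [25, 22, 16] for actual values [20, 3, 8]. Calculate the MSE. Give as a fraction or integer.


MSE = (1/3) * ((20-25)^2=25 + (3-22)^2=361 + (8-16)^2=64). Sum = 450. MSE = 150.

150


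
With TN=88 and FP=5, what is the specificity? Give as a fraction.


Specificity = TN / (TN + FP) = 88 / 93 = 88/93.

88/93


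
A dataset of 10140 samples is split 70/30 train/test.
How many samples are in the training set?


Test set = 10140 * 30% = 3042. Training set = 10140 - 3042 = 7098.

7098


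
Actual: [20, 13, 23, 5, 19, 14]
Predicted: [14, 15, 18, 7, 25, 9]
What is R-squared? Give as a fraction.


Mean(y) = 47/3. SS_res = 130. SS_tot = 622/3. R^2 = 1 - 130/(622/3) = 116/311.

116/311


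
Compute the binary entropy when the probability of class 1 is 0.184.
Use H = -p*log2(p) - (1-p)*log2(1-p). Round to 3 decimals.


H = -0.184*log2(0.184) - 0.816*log2(0.816) = 0.689.

0.689


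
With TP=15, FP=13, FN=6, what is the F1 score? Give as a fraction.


Precision = 15/28 = 15/28. Recall = 15/21 = 5/7. F1 = 2*P*R/(P+R) = 30/49.

30/49


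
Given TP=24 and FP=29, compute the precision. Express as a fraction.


Precision = TP / (TP + FP) = 24 / 53 = 24/53.

24/53


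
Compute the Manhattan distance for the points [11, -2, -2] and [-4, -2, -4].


d = sum of absolute differences: |11--4|=15 + |-2--2|=0 + |-2--4|=2 = 17.

17


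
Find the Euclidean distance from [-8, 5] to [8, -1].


d = sqrt(sum of squared differences). (-8-8)^2=256, (5--1)^2=36. Sum = 292.

sqrt(292)


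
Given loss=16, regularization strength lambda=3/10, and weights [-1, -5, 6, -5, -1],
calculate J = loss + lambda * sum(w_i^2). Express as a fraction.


L2 sq norm = sum(w^2) = 88. J = 16 + 3/10 * 88 = 212/5.

212/5


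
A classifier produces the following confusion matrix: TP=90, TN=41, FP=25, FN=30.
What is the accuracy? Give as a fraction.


Accuracy = (TP + TN) / (TP + TN + FP + FN) = (90 + 41) / 186 = 131/186.

131/186


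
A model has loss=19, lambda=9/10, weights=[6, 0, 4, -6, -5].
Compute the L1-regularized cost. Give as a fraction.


L1 norm = sum(|w|) = 21. J = 19 + 9/10 * 21 = 379/10.

379/10


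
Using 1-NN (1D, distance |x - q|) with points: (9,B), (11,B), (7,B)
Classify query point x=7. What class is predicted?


Distances: |9-7|=2, |11-7|=4, |7-7|=0. 1 nearest: (7,B). Counts: {'B': 1}. Majority class: B.

B


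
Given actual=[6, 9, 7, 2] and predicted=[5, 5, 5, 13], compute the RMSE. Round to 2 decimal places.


MSE = 35.5000. RMSE = sqrt(35.5000) = 5.96.

5.96


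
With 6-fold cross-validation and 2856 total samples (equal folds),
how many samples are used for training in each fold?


Each validation fold has 2856/6 = 476 samples. Training set = 2856 - 476 = 2380.

2380


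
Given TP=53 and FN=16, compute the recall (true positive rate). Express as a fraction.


Recall = TP / (TP + FN) = 53 / 69 = 53/69.

53/69


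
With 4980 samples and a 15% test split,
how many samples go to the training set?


Test set = 4980 * 15% = 747. Training set = 4980 - 747 = 4233.

4233


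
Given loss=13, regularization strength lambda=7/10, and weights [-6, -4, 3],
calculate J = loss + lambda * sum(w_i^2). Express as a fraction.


L2 sq norm = sum(w^2) = 61. J = 13 + 7/10 * 61 = 557/10.

557/10


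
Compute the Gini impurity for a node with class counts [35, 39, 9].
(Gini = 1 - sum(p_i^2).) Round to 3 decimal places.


Total = 83. Proportions: 35/83, 39/83, 9/83. sum(p_i^2) = 0.4104. Gini = 1 - 0.4104 = 0.5896, which rounds to 0.590.

0.590


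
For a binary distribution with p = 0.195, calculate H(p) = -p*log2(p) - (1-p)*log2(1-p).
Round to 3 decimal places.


H = -0.195*log2(0.195) - 0.805*log2(0.805) = 0.712.

0.712


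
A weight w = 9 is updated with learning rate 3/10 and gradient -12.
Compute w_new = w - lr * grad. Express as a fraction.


w_new = 9 - 3/10 * -12 = 9 - -18/5 = 63/5.

63/5


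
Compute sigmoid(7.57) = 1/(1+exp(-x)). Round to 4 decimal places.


sigma(7.57) = 1/(1+e^(-7.57)) = 1/(1+0.000516) = 1/1.000516 = 0.9995.

0.9995


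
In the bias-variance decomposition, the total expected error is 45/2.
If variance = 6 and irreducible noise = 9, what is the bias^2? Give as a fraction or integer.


Total error = bias^2 + variance + irreducible noise. So bias^2 = 45/2 - 6 - 9 = 15/2.

15/2


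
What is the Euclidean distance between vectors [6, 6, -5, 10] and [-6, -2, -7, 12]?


d = sqrt(sum of squared differences). (6--6)^2=144, (6--2)^2=64, (-5--7)^2=4, (10-12)^2=4. Sum = 216.

sqrt(216)


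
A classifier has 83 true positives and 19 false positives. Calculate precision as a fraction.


Precision = TP / (TP + FP) = 83 / 102 = 83/102.

83/102


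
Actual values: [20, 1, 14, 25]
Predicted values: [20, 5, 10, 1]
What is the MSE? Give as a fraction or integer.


MSE = (1/4) * ((20-20)^2=0 + (1-5)^2=16 + (14-10)^2=16 + (25-1)^2=576). Sum = 608. MSE = 152.

152


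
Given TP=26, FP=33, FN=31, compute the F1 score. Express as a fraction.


Precision = 26/59 = 26/59. Recall = 26/57 = 26/57. F1 = 2*P*R/(P+R) = 13/29.

13/29


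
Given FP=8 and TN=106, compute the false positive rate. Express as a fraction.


FPR = FP / (FP + TN) = 8 / 114 = 4/57.

4/57


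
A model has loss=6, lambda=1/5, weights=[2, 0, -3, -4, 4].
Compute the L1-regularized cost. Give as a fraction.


L1 norm = sum(|w|) = 13. J = 6 + 1/5 * 13 = 43/5.

43/5


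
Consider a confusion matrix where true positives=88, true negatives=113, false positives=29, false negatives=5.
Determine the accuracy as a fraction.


Accuracy = (TP + TN) / (TP + TN + FP + FN) = (88 + 113) / 235 = 201/235.

201/235


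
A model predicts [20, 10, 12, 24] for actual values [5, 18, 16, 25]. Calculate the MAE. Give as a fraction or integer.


MAE = (1/4) * (|5-20|=15 + |18-10|=8 + |16-12|=4 + |25-24|=1). Sum = 28. MAE = 7.

7


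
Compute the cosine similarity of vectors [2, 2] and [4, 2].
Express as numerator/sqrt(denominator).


dot = 12. |a|^2 = 8, |b|^2 = 20. cos = 12/sqrt(160).

12/sqrt(160)


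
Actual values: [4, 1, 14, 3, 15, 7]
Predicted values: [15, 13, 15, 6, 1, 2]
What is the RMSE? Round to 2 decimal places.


MSE = 82.6667. RMSE = sqrt(82.6667) = 9.09.

9.09


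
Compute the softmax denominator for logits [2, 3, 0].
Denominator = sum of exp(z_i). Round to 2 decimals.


Denom = e^2=7.3891 + e^3=20.0855 + e^0=1.0000. Sum = 28.4746, which rounds to 28.47.

28.47


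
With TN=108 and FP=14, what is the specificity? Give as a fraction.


Specificity = TN / (TN + FP) = 108 / 122 = 54/61.

54/61


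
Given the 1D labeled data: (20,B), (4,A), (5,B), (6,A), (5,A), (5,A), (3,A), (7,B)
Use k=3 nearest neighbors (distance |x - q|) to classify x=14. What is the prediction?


Distances: |20-14|=6, |4-14|=10, |5-14|=9, |6-14|=8, |5-14|=9, |5-14|=9, |3-14|=11, |7-14|=7. 3 nearest: (20,B), (7,B), (6,A). Counts: {'B': 2, 'A': 1}. Majority class: B.

B


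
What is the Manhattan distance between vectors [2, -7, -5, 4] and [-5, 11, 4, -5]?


d = sum of absolute differences: |2--5|=7 + |-7-11|=18 + |-5-4|=9 + |4--5|=9 = 43.

43


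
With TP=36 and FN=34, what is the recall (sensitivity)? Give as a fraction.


Recall = TP / (TP + FN) = 36 / 70 = 18/35.

18/35


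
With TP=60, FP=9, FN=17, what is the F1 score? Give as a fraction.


Precision = 60/69 = 20/23. Recall = 60/77 = 60/77. F1 = 2*P*R/(P+R) = 60/73.

60/73


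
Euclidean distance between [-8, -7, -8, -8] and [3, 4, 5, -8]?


d = sqrt(sum of squared differences). (-8-3)^2=121, (-7-4)^2=121, (-8-5)^2=169, (-8--8)^2=0. Sum = 411.

sqrt(411)


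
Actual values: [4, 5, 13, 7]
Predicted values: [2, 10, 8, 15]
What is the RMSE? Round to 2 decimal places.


MSE = 29.5000. RMSE = sqrt(29.5000) = 5.43.

5.43


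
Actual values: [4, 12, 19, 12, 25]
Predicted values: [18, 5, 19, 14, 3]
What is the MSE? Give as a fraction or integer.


MSE = (1/5) * ((4-18)^2=196 + (12-5)^2=49 + (19-19)^2=0 + (12-14)^2=4 + (25-3)^2=484). Sum = 733. MSE = 733/5.

733/5


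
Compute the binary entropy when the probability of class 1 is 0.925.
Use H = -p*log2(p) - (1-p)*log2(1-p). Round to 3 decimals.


H = -0.925*log2(0.925) - 0.075*log2(0.075) = 0.384.

0.384


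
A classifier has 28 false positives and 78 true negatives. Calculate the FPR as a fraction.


FPR = FP / (FP + TN) = 28 / 106 = 14/53.

14/53


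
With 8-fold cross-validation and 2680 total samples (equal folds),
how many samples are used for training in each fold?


Each validation fold has 2680/8 = 335 samples. Training set = 2680 - 335 = 2345.

2345


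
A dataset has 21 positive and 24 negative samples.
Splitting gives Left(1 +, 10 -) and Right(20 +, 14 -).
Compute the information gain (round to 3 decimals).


H(parent) = 0.9968. H(left) = 0.4395, H(right) = 0.9774. Weighted = (11/45)*0.4395 + (34/45)*0.9774 = 0.8459. IG = 0.9968 - 0.8459 = 0.1509, which rounds to 0.151.

0.151


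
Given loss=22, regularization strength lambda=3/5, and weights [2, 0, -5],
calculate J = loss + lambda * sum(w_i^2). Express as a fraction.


L2 sq norm = sum(w^2) = 29. J = 22 + 3/5 * 29 = 197/5.

197/5


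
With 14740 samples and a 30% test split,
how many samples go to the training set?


Test set = 14740 * 30% = 4422. Training set = 14740 - 4422 = 10318.

10318


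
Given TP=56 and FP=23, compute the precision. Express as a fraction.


Precision = TP / (TP + FP) = 56 / 79 = 56/79.

56/79


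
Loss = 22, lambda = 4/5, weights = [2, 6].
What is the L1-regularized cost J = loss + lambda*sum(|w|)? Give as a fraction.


L1 norm = sum(|w|) = 8. J = 22 + 4/5 * 8 = 142/5.

142/5


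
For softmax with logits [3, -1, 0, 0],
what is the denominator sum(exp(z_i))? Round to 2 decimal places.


Denom = e^3=20.0855 + e^-1=0.3679 + e^0=1.0000 + e^0=1.0000. Sum = 22.4534, which rounds to 22.45.

22.45


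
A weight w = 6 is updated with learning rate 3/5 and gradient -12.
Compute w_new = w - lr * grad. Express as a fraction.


w_new = 6 - 3/5 * -12 = 6 - -36/5 = 66/5.

66/5


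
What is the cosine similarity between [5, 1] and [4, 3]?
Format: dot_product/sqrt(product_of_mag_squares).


dot = 23. |a|^2 = 26, |b|^2 = 25. cos = 23/sqrt(650).

23/sqrt(650)


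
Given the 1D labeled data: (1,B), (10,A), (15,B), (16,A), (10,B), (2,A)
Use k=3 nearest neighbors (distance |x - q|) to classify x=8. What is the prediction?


Distances: |1-8|=7, |10-8|=2, |15-8|=7, |16-8|=8, |10-8|=2, |2-8|=6. 3 nearest: (10,A), (10,B), (2,A). Counts: {'A': 2, 'B': 1}. Majority class: A.

A


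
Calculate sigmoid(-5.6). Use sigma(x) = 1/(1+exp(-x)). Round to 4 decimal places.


sigma(-5.6) = 1/(1+e^(5.6)) = 1/(1+270.426407) = 1/271.426407 = 0.0037.

0.0037


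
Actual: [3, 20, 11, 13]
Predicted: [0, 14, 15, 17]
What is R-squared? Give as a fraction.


Mean(y) = 47/4. SS_res = 77. SS_tot = 587/4. R^2 = 1 - 77/(587/4) = 279/587.

279/587


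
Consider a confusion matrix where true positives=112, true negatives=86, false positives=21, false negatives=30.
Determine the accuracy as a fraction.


Accuracy = (TP + TN) / (TP + TN + FP + FN) = (112 + 86) / 249 = 66/83.

66/83


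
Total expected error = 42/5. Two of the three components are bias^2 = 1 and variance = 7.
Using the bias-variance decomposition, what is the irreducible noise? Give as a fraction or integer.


Total error = bias^2 + variance + irreducible noise. So irreducible noise = 42/5 - 1 - 7 = 2/5.

2/5


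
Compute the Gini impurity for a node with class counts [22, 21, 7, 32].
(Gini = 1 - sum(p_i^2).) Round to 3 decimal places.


Total = 82. Proportions: 22/82, 21/82, 7/82, 32/82. sum(p_i^2) = 0.2971. Gini = 1 - 0.2971 = 0.7029, which rounds to 0.703.

0.703


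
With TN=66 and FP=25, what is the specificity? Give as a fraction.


Specificity = TN / (TN + FP) = 66 / 91 = 66/91.

66/91


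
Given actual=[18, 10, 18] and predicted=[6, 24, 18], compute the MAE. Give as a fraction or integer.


MAE = (1/3) * (|18-6|=12 + |10-24|=14 + |18-18|=0). Sum = 26. MAE = 26/3.

26/3


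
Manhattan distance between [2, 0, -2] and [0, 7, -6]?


d = sum of absolute differences: |2-0|=2 + |0-7|=7 + |-2--6|=4 = 13.

13


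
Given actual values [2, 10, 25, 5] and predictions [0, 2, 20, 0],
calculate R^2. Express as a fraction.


Mean(y) = 21/2. SS_res = 118. SS_tot = 313. R^2 = 1 - 118/(313) = 195/313.

195/313


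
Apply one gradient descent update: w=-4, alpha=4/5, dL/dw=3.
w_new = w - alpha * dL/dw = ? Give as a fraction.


w_new = -4 - 4/5 * 3 = -4 - 12/5 = -32/5.

-32/5


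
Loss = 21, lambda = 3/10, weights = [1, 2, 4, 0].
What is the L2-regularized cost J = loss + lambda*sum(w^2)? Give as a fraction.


L2 sq norm = sum(w^2) = 21. J = 21 + 3/10 * 21 = 273/10.

273/10


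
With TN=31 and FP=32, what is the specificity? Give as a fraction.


Specificity = TN / (TN + FP) = 31 / 63 = 31/63.

31/63


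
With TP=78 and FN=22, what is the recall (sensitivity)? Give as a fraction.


Recall = TP / (TP + FN) = 78 / 100 = 39/50.

39/50


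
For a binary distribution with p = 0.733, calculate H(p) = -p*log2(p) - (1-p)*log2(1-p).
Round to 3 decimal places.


H = -0.733*log2(0.733) - 0.267*log2(0.267) = 0.837.

0.837


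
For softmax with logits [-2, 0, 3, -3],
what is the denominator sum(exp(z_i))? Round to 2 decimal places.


Denom = e^-2=0.1353 + e^0=1.0000 + e^3=20.0855 + e^-3=0.0498. Sum = 21.2706, which rounds to 21.27.

21.27


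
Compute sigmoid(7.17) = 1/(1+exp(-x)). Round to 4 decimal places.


sigma(7.17) = 1/(1+e^(-7.17)) = 1/(1+0.000769) = 1/1.000769 = 0.9992.

0.9992


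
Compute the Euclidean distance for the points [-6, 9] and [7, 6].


d = sqrt(sum of squared differences). (-6-7)^2=169, (9-6)^2=9. Sum = 178.

sqrt(178)


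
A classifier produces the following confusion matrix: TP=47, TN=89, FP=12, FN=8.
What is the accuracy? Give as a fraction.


Accuracy = (TP + TN) / (TP + TN + FP + FN) = (47 + 89) / 156 = 34/39.

34/39


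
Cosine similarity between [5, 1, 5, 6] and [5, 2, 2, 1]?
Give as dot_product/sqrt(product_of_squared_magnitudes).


dot = 43. |a|^2 = 87, |b|^2 = 34. cos = 43/sqrt(2958).

43/sqrt(2958)


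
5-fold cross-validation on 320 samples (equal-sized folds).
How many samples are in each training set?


Each validation fold has 320/5 = 64 samples. Training set = 320 - 64 = 256.

256


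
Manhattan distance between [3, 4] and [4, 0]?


d = sum of absolute differences: |3-4|=1 + |4-0|=4 = 5.

5


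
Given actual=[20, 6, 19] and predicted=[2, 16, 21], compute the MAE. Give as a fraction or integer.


MAE = (1/3) * (|20-2|=18 + |6-16|=10 + |19-21|=2). Sum = 30. MAE = 10.

10


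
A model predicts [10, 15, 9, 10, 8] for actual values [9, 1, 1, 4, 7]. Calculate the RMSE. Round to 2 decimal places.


MSE = 59.6000. RMSE = sqrt(59.6000) = 7.72.

7.72


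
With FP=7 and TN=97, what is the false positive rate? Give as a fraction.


FPR = FP / (FP + TN) = 7 / 104 = 7/104.

7/104


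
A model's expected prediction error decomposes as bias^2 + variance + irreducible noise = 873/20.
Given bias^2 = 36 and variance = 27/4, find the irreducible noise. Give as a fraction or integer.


Total error = bias^2 + variance + irreducible noise. So irreducible noise = 873/20 - 36 - 27/4 = 9/10.

9/10


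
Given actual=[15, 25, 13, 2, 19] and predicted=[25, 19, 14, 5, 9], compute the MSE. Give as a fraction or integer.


MSE = (1/5) * ((15-25)^2=100 + (25-19)^2=36 + (13-14)^2=1 + (2-5)^2=9 + (19-9)^2=100). Sum = 246. MSE = 246/5.

246/5


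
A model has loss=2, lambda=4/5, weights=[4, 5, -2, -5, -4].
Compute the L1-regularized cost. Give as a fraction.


L1 norm = sum(|w|) = 20. J = 2 + 4/5 * 20 = 18.

18


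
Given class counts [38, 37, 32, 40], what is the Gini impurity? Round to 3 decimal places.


Total = 147. Proportions: 38/147, 37/147, 32/147, 40/147. sum(p_i^2) = 0.2516. Gini = 1 - 0.2516 = 0.7484, which rounds to 0.748.

0.748


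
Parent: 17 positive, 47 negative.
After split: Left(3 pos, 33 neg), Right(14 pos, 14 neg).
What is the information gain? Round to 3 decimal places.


H(parent) = 0.8351. H(left) = 0.4138, H(right) = 1.0000. Weighted = (36/64)*0.4138 + (28/64)*1.0000 = 0.6703. IG = 0.8351 - 0.6703 = 0.1648, which rounds to 0.165.

0.165


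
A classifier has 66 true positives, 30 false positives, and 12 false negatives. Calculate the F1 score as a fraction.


Precision = 66/96 = 11/16. Recall = 66/78 = 11/13. F1 = 2*P*R/(P+R) = 22/29.

22/29


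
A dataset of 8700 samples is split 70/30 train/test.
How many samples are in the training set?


Test set = 8700 * 30% = 2610. Training set = 8700 - 2610 = 6090.

6090


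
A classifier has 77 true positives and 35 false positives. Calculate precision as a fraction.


Precision = TP / (TP + FP) = 77 / 112 = 11/16.

11/16


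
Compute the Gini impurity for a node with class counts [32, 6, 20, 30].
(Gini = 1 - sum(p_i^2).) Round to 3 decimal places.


Total = 88. Proportions: 32/88, 6/88, 20/88, 30/88. sum(p_i^2) = 0.3048. Gini = 1 - 0.3048 = 0.6952, which rounds to 0.695.

0.695


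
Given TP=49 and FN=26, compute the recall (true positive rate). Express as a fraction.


Recall = TP / (TP + FN) = 49 / 75 = 49/75.

49/75


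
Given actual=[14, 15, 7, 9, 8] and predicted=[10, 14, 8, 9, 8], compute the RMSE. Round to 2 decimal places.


MSE = 3.6000. RMSE = sqrt(3.6000) = 1.90.

1.90


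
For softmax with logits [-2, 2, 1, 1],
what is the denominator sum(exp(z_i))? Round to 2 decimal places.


Denom = e^-2=0.1353 + e^2=7.3891 + e^1=2.7183 + e^1=2.7183. Sum = 12.9610, which rounds to 12.96.

12.96


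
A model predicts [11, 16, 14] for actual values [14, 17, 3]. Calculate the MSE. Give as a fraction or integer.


MSE = (1/3) * ((14-11)^2=9 + (17-16)^2=1 + (3-14)^2=121). Sum = 131. MSE = 131/3.

131/3


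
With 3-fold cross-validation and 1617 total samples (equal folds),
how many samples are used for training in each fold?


Each validation fold has 1617/3 = 539 samples. Training set = 1617 - 539 = 1078.

1078


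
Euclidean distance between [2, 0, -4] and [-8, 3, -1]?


d = sqrt(sum of squared differences). (2--8)^2=100, (0-3)^2=9, (-4--1)^2=9. Sum = 118.

sqrt(118)


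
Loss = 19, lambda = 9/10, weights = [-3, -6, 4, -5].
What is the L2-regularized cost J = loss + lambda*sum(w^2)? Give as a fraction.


L2 sq norm = sum(w^2) = 86. J = 19 + 9/10 * 86 = 482/5.

482/5


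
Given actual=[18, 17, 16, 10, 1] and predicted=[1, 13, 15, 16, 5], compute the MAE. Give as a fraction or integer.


MAE = (1/5) * (|18-1|=17 + |17-13|=4 + |16-15|=1 + |10-16|=6 + |1-5|=4). Sum = 32. MAE = 32/5.

32/5


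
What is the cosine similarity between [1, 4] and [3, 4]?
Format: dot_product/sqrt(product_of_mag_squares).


dot = 19. |a|^2 = 17, |b|^2 = 25. cos = 19/sqrt(425).

19/sqrt(425)


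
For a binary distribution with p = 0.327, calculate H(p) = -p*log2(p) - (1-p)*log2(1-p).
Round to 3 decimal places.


H = -0.327*log2(0.327) - 0.673*log2(0.673) = 0.912.

0.912


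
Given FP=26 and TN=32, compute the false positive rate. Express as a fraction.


FPR = FP / (FP + TN) = 26 / 58 = 13/29.

13/29


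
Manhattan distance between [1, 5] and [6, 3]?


d = sum of absolute differences: |1-6|=5 + |5-3|=2 = 7.

7


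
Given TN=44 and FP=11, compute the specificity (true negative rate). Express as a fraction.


Specificity = TN / (TN + FP) = 44 / 55 = 4/5.

4/5


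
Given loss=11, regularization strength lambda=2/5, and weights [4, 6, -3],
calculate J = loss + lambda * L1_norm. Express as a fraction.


L1 norm = sum(|w|) = 13. J = 11 + 2/5 * 13 = 81/5.

81/5


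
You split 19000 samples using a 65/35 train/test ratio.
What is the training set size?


Test set = 19000 * 35% = 6650. Training set = 19000 - 6650 = 12350.

12350


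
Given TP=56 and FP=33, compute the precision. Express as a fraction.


Precision = TP / (TP + FP) = 56 / 89 = 56/89.

56/89


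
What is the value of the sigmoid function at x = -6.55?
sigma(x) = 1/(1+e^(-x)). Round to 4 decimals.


sigma(-6.55) = 1/(1+e^(6.55)) = 1/(1+699.244174) = 1/700.244174 = 0.0014.

0.0014


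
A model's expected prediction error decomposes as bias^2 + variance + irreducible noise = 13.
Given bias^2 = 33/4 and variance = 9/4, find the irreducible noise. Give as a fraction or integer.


Total error = bias^2 + variance + irreducible noise. So irreducible noise = 13 - 33/4 - 9/4 = 5/2.

5/2


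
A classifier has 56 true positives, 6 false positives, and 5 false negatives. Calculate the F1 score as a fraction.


Precision = 56/62 = 28/31. Recall = 56/61 = 56/61. F1 = 2*P*R/(P+R) = 112/123.

112/123


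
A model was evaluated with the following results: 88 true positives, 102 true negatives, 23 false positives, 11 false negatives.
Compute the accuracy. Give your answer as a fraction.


Accuracy = (TP + TN) / (TP + TN + FP + FN) = (88 + 102) / 224 = 95/112.

95/112


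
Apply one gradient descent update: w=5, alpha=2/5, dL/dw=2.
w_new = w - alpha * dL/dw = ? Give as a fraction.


w_new = 5 - 2/5 * 2 = 5 - 4/5 = 21/5.

21/5


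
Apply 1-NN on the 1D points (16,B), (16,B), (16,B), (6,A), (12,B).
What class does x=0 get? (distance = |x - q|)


Distances: |16-0|=16, |16-0|=16, |16-0|=16, |6-0|=6, |12-0|=12. 1 nearest: (6,A). Counts: {'A': 1}. Majority class: A.

A


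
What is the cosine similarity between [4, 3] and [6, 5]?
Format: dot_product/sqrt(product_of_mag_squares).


dot = 39. |a|^2 = 25, |b|^2 = 61. cos = 39/sqrt(1525).

39/sqrt(1525)


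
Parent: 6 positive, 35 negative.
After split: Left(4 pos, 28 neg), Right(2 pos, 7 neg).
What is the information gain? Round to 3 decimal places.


H(parent) = 0.6006. H(left) = 0.5436, H(right) = 0.7642. Weighted = (32/41)*0.5436 + (9/41)*0.7642 = 0.5920. IG = 0.6006 - 0.5920 = 0.0086, which rounds to 0.009.

0.009


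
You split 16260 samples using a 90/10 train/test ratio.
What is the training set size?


Test set = 16260 * 10% = 1626. Training set = 16260 - 1626 = 14634.

14634


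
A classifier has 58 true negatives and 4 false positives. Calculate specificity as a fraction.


Specificity = TN / (TN + FP) = 58 / 62 = 29/31.

29/31


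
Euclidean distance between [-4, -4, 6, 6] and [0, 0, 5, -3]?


d = sqrt(sum of squared differences). (-4-0)^2=16, (-4-0)^2=16, (6-5)^2=1, (6--3)^2=81. Sum = 114.

sqrt(114)


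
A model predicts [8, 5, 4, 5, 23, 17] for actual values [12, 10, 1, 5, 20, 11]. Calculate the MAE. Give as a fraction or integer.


MAE = (1/6) * (|12-8|=4 + |10-5|=5 + |1-4|=3 + |5-5|=0 + |20-23|=3 + |11-17|=6). Sum = 21. MAE = 7/2.

7/2


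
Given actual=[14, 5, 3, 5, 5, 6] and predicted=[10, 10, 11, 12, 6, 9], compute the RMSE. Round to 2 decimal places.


MSE = 27.3333. RMSE = sqrt(27.3333) = 5.23.

5.23


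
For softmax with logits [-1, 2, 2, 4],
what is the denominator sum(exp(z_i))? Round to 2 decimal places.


Denom = e^-1=0.3679 + e^2=7.3891 + e^2=7.3891 + e^4=54.5982. Sum = 69.7443, which rounds to 69.74.

69.74


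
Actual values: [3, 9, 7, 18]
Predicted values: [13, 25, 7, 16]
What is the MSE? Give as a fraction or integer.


MSE = (1/4) * ((3-13)^2=100 + (9-25)^2=256 + (7-7)^2=0 + (18-16)^2=4). Sum = 360. MSE = 90.

90


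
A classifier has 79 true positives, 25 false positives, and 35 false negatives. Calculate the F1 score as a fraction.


Precision = 79/104 = 79/104. Recall = 79/114 = 79/114. F1 = 2*P*R/(P+R) = 79/109.

79/109


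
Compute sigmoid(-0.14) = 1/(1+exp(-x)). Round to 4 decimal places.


sigma(-0.14) = 1/(1+e^(0.14)) = 1/(1+1.150274) = 1/2.150274 = 0.4651.

0.4651


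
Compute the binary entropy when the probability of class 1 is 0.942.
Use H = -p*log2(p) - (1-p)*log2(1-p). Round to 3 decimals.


H = -0.942*log2(0.942) - 0.058*log2(0.058) = 0.319.

0.319


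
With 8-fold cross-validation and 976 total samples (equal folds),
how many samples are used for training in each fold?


Each validation fold has 976/8 = 122 samples. Training set = 976 - 122 = 854.

854


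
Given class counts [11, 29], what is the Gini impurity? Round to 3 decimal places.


Total = 40. Proportions: 11/40, 29/40. sum(p_i^2) = 0.6013. Gini = 1 - 0.6013 = 0.3987, which rounds to 0.399.

0.399


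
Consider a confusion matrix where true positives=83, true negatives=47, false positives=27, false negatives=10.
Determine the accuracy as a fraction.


Accuracy = (TP + TN) / (TP + TN + FP + FN) = (83 + 47) / 167 = 130/167.

130/167


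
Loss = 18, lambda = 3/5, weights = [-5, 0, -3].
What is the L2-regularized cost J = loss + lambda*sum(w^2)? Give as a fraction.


L2 sq norm = sum(w^2) = 34. J = 18 + 3/5 * 34 = 192/5.

192/5


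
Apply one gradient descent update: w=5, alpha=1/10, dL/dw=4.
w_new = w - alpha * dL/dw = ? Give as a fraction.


w_new = 5 - 1/10 * 4 = 5 - 2/5 = 23/5.

23/5


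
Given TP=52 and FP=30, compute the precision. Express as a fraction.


Precision = TP / (TP + FP) = 52 / 82 = 26/41.

26/41


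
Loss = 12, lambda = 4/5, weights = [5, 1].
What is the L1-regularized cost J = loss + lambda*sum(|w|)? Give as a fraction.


L1 norm = sum(|w|) = 6. J = 12 + 4/5 * 6 = 84/5.

84/5


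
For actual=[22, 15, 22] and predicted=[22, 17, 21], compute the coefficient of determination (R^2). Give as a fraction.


Mean(y) = 59/3. SS_res = 5. SS_tot = 98/3. R^2 = 1 - 5/(98/3) = 83/98.

83/98


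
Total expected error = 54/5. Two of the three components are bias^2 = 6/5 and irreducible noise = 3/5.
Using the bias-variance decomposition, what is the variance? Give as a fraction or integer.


Total error = bias^2 + variance + irreducible noise. So variance = 54/5 - 6/5 - 3/5 = 9.

9


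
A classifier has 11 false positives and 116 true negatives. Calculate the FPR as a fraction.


FPR = FP / (FP + TN) = 11 / 127 = 11/127.

11/127


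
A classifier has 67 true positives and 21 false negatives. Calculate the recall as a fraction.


Recall = TP / (TP + FN) = 67 / 88 = 67/88.

67/88


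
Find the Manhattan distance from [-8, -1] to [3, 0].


d = sum of absolute differences: |-8-3|=11 + |-1-0|=1 = 12.

12


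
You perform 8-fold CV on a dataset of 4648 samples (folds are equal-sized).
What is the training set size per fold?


Each validation fold has 4648/8 = 581 samples. Training set = 4648 - 581 = 4067.

4067


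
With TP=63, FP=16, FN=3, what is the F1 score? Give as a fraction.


Precision = 63/79 = 63/79. Recall = 63/66 = 21/22. F1 = 2*P*R/(P+R) = 126/145.

126/145


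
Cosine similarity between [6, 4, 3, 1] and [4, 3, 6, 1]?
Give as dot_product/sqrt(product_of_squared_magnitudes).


dot = 55. |a|^2 = 62, |b|^2 = 62. cos = 55/sqrt(3844).

55/sqrt(3844)


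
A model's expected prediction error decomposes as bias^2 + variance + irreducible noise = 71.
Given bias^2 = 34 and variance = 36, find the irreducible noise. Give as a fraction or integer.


Total error = bias^2 + variance + irreducible noise. So irreducible noise = 71 - 34 - 36 = 1.

1


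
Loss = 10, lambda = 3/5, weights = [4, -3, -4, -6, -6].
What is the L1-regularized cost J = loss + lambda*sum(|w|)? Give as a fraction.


L1 norm = sum(|w|) = 23. J = 10 + 3/5 * 23 = 119/5.

119/5


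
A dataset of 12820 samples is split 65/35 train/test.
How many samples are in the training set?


Test set = 12820 * 35% = 4487. Training set = 12820 - 4487 = 8333.

8333


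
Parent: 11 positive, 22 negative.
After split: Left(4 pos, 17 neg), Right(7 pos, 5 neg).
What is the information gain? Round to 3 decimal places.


H(parent) = 0.9183. H(left) = 0.7025, H(right) = 0.9799. Weighted = (21/33)*0.7025 + (12/33)*0.9799 = 0.8034. IG = 0.9183 - 0.8034 = 0.1149, which rounds to 0.115.

0.115


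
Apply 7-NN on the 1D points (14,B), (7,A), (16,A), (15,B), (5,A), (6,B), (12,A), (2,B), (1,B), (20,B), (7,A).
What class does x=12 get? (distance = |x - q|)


Distances: |14-12|=2, |7-12|=5, |16-12|=4, |15-12|=3, |5-12|=7, |6-12|=6, |12-12|=0, |2-12|=10, |1-12|=11, |20-12|=8, |7-12|=5. 7 nearest: (12,A), (14,B), (15,B), (16,A), (7,A), (7,A), (6,B). Counts: {'A': 4, 'B': 3}. Majority class: A.

A


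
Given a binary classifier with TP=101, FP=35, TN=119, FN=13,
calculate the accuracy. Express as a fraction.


Accuracy = (TP + TN) / (TP + TN + FP + FN) = (101 + 119) / 268 = 55/67.

55/67


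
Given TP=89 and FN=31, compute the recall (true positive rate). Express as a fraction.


Recall = TP / (TP + FN) = 89 / 120 = 89/120.

89/120


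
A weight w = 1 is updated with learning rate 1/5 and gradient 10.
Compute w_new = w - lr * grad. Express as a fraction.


w_new = 1 - 1/5 * 10 = 1 - 2 = -1.

-1


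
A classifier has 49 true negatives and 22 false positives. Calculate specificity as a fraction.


Specificity = TN / (TN + FP) = 49 / 71 = 49/71.

49/71


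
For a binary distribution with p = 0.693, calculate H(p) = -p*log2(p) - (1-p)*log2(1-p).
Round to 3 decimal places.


H = -0.693*log2(0.693) - 0.307*log2(0.307) = 0.890.

0.890


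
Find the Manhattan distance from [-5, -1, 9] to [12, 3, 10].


d = sum of absolute differences: |-5-12|=17 + |-1-3|=4 + |9-10|=1 = 22.

22


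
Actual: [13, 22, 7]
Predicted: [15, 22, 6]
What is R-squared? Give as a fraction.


Mean(y) = 14. SS_res = 5. SS_tot = 114. R^2 = 1 - 5/(114) = 109/114.

109/114


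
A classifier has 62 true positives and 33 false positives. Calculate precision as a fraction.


Precision = TP / (TP + FP) = 62 / 95 = 62/95.

62/95


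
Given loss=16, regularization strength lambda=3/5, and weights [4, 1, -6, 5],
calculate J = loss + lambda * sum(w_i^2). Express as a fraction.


L2 sq norm = sum(w^2) = 78. J = 16 + 3/5 * 78 = 314/5.

314/5


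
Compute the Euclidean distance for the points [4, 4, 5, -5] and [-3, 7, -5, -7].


d = sqrt(sum of squared differences). (4--3)^2=49, (4-7)^2=9, (5--5)^2=100, (-5--7)^2=4. Sum = 162.

sqrt(162)


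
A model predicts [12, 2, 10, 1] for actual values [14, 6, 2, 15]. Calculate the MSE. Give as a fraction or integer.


MSE = (1/4) * ((14-12)^2=4 + (6-2)^2=16 + (2-10)^2=64 + (15-1)^2=196). Sum = 280. MSE = 70.

70


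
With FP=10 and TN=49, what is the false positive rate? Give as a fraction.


FPR = FP / (FP + TN) = 10 / 59 = 10/59.

10/59


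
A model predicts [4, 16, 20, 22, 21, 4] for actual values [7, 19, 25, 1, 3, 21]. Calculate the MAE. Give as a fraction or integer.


MAE = (1/6) * (|7-4|=3 + |19-16|=3 + |25-20|=5 + |1-22|=21 + |3-21|=18 + |21-4|=17). Sum = 67. MAE = 67/6.

67/6


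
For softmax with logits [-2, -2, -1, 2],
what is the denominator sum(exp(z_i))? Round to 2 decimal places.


Denom = e^-2=0.1353 + e^-2=0.1353 + e^-1=0.3679 + e^2=7.3891. Sum = 8.0276, which rounds to 8.03.

8.03


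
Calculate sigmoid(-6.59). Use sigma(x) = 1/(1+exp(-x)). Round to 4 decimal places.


sigma(-6.59) = 1/(1+e^(6.59)) = 1/(1+727.780870) = 1/728.780870 = 0.0014.

0.0014


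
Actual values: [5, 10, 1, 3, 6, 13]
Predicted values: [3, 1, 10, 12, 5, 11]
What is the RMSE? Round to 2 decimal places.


MSE = 42.0000. RMSE = sqrt(42.0000) = 6.48.

6.48


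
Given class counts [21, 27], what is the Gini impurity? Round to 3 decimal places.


Total = 48. Proportions: 21/48, 27/48. sum(p_i^2) = 0.5078. Gini = 1 - 0.5078 = 0.4922, which rounds to 0.492.

0.492


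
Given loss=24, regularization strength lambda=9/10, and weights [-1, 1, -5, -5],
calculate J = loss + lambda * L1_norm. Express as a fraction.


L1 norm = sum(|w|) = 12. J = 24 + 9/10 * 12 = 174/5.

174/5


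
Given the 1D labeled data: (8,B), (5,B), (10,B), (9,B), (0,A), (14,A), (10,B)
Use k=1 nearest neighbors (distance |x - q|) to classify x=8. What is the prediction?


Distances: |8-8|=0, |5-8|=3, |10-8|=2, |9-8|=1, |0-8|=8, |14-8|=6, |10-8|=2. 1 nearest: (8,B). Counts: {'B': 1}. Majority class: B.

B


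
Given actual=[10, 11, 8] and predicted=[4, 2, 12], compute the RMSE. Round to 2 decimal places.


MSE = 44.3333. RMSE = sqrt(44.3333) = 6.66.

6.66


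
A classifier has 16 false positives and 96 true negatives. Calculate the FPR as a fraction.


FPR = FP / (FP + TN) = 16 / 112 = 1/7.

1/7


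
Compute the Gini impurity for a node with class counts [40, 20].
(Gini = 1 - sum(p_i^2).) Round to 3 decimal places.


Total = 60. Proportions: 40/60, 20/60. sum(p_i^2) = 0.5556. Gini = 1 - 0.5556 = 0.4444, which rounds to 0.444.

0.444


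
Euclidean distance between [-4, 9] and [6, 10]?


d = sqrt(sum of squared differences). (-4-6)^2=100, (9-10)^2=1. Sum = 101.

sqrt(101)


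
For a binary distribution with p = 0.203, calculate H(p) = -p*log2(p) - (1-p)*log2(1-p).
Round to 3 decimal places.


H = -0.203*log2(0.203) - 0.797*log2(0.797) = 0.728.

0.728


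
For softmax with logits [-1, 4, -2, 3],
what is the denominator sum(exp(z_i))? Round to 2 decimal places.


Denom = e^-1=0.3679 + e^4=54.5982 + e^-2=0.1353 + e^3=20.0855. Sum = 75.1869, which rounds to 75.19.

75.19


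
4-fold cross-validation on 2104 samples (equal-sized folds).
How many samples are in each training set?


Each validation fold has 2104/4 = 526 samples. Training set = 2104 - 526 = 1578.

1578


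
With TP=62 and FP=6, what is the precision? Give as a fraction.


Precision = TP / (TP + FP) = 62 / 68 = 31/34.

31/34


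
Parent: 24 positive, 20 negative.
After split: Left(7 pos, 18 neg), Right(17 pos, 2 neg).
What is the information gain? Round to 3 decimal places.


H(parent) = 0.9940. H(left) = 0.8555, H(right) = 0.4855. Weighted = (25/44)*0.8555 + (19/44)*0.4855 = 0.6957. IG = 0.9940 - 0.6957 = 0.2983, which rounds to 0.298.

0.298


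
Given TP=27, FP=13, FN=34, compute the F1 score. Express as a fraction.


Precision = 27/40 = 27/40. Recall = 27/61 = 27/61. F1 = 2*P*R/(P+R) = 54/101.

54/101


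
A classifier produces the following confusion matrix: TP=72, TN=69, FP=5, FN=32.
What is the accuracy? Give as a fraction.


Accuracy = (TP + TN) / (TP + TN + FP + FN) = (72 + 69) / 178 = 141/178.

141/178


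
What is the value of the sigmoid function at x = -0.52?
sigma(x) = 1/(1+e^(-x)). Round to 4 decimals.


sigma(-0.52) = 1/(1+e^(0.52)) = 1/(1+1.682028) = 1/2.682028 = 0.3729.

0.3729


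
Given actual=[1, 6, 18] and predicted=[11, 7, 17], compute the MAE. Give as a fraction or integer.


MAE = (1/3) * (|1-11|=10 + |6-7|=1 + |18-17|=1). Sum = 12. MAE = 4.

4


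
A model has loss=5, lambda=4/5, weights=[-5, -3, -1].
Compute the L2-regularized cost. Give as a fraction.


L2 sq norm = sum(w^2) = 35. J = 5 + 4/5 * 35 = 33.

33


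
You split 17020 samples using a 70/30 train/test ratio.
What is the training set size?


Test set = 17020 * 30% = 5106. Training set = 17020 - 5106 = 11914.

11914


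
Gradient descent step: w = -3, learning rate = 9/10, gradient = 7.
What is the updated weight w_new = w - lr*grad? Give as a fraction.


w_new = -3 - 9/10 * 7 = -3 - 63/10 = -93/10.

-93/10


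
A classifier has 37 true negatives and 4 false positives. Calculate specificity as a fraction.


Specificity = TN / (TN + FP) = 37 / 41 = 37/41.

37/41


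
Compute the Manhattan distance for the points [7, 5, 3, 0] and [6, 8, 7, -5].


d = sum of absolute differences: |7-6|=1 + |5-8|=3 + |3-7|=4 + |0--5|=5 = 13.

13


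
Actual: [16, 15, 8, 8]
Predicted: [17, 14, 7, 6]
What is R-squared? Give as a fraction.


Mean(y) = 47/4. SS_res = 7. SS_tot = 227/4. R^2 = 1 - 7/(227/4) = 199/227.

199/227


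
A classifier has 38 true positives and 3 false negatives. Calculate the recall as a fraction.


Recall = TP / (TP + FN) = 38 / 41 = 38/41.

38/41


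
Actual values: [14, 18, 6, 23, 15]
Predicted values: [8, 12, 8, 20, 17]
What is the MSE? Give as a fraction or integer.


MSE = (1/5) * ((14-8)^2=36 + (18-12)^2=36 + (6-8)^2=4 + (23-20)^2=9 + (15-17)^2=4). Sum = 89. MSE = 89/5.

89/5


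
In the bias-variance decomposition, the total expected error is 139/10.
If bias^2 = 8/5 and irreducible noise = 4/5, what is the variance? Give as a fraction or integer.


Total error = bias^2 + variance + irreducible noise. So variance = 139/10 - 8/5 - 4/5 = 23/2.

23/2


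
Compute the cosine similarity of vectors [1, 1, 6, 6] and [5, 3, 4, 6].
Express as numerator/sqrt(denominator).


dot = 68. |a|^2 = 74, |b|^2 = 86. cos = 68/sqrt(6364).

68/sqrt(6364)


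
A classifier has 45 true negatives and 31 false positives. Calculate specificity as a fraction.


Specificity = TN / (TN + FP) = 45 / 76 = 45/76.

45/76


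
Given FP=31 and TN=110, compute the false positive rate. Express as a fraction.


FPR = FP / (FP + TN) = 31 / 141 = 31/141.

31/141


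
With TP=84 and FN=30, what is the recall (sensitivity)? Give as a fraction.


Recall = TP / (TP + FN) = 84 / 114 = 14/19.

14/19


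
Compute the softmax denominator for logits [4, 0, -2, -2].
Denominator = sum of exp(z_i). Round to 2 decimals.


Denom = e^4=54.5982 + e^0=1.0000 + e^-2=0.1353 + e^-2=0.1353. Sum = 55.8688, which rounds to 55.87.

55.87


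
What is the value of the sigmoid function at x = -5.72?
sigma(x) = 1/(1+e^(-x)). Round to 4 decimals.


sigma(-5.72) = 1/(1+e^(5.72)) = 1/(1+304.904923) = 1/305.904923 = 0.0033.

0.0033


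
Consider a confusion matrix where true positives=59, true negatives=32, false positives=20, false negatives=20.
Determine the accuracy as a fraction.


Accuracy = (TP + TN) / (TP + TN + FP + FN) = (59 + 32) / 131 = 91/131.

91/131


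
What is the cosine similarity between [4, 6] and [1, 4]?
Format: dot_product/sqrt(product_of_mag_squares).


dot = 28. |a|^2 = 52, |b|^2 = 17. cos = 28/sqrt(884).

28/sqrt(884)


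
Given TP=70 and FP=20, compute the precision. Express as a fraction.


Precision = TP / (TP + FP) = 70 / 90 = 7/9.

7/9


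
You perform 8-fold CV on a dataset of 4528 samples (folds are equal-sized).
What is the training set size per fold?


Each validation fold has 4528/8 = 566 samples. Training set = 4528 - 566 = 3962.

3962


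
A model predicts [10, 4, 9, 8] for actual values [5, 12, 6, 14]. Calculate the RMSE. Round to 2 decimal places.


MSE = 33.5000. RMSE = sqrt(33.5000) = 5.79.

5.79


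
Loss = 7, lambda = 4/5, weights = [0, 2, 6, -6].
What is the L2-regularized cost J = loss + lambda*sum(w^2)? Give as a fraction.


L2 sq norm = sum(w^2) = 76. J = 7 + 4/5 * 76 = 339/5.

339/5


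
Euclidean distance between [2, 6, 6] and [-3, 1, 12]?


d = sqrt(sum of squared differences). (2--3)^2=25, (6-1)^2=25, (6-12)^2=36. Sum = 86.

sqrt(86)


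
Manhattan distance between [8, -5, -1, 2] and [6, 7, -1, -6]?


d = sum of absolute differences: |8-6|=2 + |-5-7|=12 + |-1--1|=0 + |2--6|=8 = 22.

22


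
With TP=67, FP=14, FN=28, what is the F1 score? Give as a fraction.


Precision = 67/81 = 67/81. Recall = 67/95 = 67/95. F1 = 2*P*R/(P+R) = 67/88.

67/88


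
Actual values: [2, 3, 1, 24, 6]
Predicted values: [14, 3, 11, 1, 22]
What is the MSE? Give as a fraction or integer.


MSE = (1/5) * ((2-14)^2=144 + (3-3)^2=0 + (1-11)^2=100 + (24-1)^2=529 + (6-22)^2=256). Sum = 1029. MSE = 1029/5.

1029/5
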